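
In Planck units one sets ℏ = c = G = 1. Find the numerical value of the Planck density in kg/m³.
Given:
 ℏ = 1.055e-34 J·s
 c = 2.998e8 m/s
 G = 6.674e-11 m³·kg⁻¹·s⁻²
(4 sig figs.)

5.154e96 kg/m³

ρ_P = c⁵/(ℏG²)
  = 2.422e42 / 4.699e-55
  = 5.154e96 kg/m³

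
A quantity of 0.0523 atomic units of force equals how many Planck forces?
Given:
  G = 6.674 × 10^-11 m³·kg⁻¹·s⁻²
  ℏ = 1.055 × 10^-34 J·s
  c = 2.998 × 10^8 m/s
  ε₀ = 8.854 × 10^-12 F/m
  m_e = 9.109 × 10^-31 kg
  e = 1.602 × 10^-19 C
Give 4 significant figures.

atomic unit of force: F_au = E_h/a₀ = m_e²e⁶/((4πε₀)³ℏ⁴) = 8.220 × 10^-8 N
Planck force: F_P = c⁴/G = 1.210 × 10^44 N
0.0523 × 8.220 × 10^-8 / 1.210 × 10^44 = 3.552 × 10^-53

3.552 × 10^-53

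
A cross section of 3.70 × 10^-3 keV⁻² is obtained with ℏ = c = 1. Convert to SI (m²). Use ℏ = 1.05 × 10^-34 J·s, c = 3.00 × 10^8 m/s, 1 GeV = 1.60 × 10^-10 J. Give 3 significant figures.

Area is [L]² = [E]⁻²·(ℏc)²; restore (ℏc)².
1 GeV⁻² → (ℏc)² × (1 GeV in J)⁻² = 3.88 × 10^-32 m².
Convert the energy scale: 3.70 × 10^-3 keV⁻² = 3.70 × 10^9 GeV⁻².
Result: 3.70 × 10^9 × 3.88 × 10^-32 = 1.43 × 10^-22 m².

1.43 × 10^-22 m²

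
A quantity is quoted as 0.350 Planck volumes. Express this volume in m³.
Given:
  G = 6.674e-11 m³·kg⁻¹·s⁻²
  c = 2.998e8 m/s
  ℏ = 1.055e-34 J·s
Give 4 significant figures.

One Planck volume: V_P = (ℏG/c³)^(3/2) = 4.224e-105 m³.
0.350 × 4.224e-105 m³ = 1.478e-105 m³

1.478e-105 m³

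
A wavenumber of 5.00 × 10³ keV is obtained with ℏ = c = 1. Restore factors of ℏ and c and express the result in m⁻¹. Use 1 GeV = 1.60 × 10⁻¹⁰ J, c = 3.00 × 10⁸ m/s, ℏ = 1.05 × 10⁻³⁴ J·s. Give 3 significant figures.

Inverse length is [E]/(ℏc).
1 GeV → 1/(ℏc) × (1 GeV in J) = 5.08 × 10¹⁵ m⁻¹.
Convert the energy scale: 5.00 × 10³ keV = 5.00 × 10⁻³ GeV.
Result: 5.00 × 10⁻³ × 5.08 × 10¹⁵ = 2.54 × 10¹³ m⁻¹.

2.54 × 10¹³ m⁻¹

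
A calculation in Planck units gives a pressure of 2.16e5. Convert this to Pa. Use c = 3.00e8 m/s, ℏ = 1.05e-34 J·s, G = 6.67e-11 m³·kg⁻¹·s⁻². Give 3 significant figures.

One Planck pressure: p_P = c⁷/(ℏG²) = 4.68e113 Pa.
2.16e5 × 4.68e113 Pa = 1.01e119 Pa

1.01e119 Pa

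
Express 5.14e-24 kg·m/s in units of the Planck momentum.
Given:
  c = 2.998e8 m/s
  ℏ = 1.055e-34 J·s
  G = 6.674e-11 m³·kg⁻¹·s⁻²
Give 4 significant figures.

7.876e-25

Planck momentum: p_P = √(ℏc³/G) = 6.527 kg·m/s.
5.14e-24 / 6.527 = 7.876e-25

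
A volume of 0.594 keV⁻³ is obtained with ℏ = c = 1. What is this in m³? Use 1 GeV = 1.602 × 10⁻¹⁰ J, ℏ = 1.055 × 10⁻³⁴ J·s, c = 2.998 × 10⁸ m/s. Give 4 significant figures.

Volume is [L]³ = [E]⁻³·(ℏc)³.
1 GeV⁻³ → (ℏc)³ × (1 GeV in J)⁻³ = 7.696 × 10⁻⁴⁸ m³.
Convert the energy scale: 0.594 keV⁻³ = 5.94 × 10¹⁷ GeV⁻³.
Result: 5.94 × 10¹⁷ × 7.696 × 10⁻⁴⁸ = 4.571 × 10⁻³⁰ m³.

4.571 × 10⁻³⁰ m³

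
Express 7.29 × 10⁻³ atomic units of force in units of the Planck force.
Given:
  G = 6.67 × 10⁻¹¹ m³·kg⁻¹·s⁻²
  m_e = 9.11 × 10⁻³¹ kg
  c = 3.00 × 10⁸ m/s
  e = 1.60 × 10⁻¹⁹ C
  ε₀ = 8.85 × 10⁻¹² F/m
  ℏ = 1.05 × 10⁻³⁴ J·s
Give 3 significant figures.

atomic unit of force: F_au = E_h/a₀ = m_e²e⁶/((4πε₀)³ℏ⁴) = 8.33 × 10⁻⁸ N
Planck force: F_P = c⁴/G = 1.21 × 10⁴⁴ N
7.29 × 10⁻³ × 8.33 × 10⁻⁸ / 1.21 × 10⁴⁴ = 5.00 × 10⁻⁵⁴

5.00 × 10⁻⁵⁴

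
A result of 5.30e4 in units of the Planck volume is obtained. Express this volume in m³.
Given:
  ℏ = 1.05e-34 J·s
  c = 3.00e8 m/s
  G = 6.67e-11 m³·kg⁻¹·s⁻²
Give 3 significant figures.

2.21e-100 m³

One Planck volume: V_P = (ℏG/c³)^(3/2) = 4.18e-105 m³.
5.30e4 × 4.18e-105 m³ = 2.21e-100 m³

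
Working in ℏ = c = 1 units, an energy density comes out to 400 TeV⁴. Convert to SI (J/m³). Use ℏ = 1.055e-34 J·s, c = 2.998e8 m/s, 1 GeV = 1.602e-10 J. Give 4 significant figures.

8.326e51 J/m³

[E]/[L]³ = [E]⁴/(ℏc)³; restore (ℏc)⁻³.
1 GeV⁴ → 1/(ℏc)³ × (1 GeV in J)⁴ = 2.082e37 J/m³.
Convert the energy scale: 400 TeV⁴ = 4.00e14 GeV⁴.
Result: 4.00e14 × 2.082e37 = 8.326e51 J/m³.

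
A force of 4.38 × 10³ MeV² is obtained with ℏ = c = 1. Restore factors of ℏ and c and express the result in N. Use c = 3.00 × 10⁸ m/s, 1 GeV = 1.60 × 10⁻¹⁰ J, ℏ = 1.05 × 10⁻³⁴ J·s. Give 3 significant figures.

Force is [E]/[L] = [E]²/(ℏc); restore (ℏc)⁻¹.
1 GeV² → 1/(ℏc) × (1 GeV in J)² = 8.13 × 10⁵ N.
Convert the energy scale: 4.38 × 10³ MeV² = 4.38 × 10⁻³ GeV².
Result: 4.38 × 10⁻³ × 8.13 × 10⁵ = 3.56 × 10³ N.

3.56 × 10³ N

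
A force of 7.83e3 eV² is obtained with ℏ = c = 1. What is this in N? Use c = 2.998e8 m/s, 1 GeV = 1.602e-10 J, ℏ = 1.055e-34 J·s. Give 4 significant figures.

Force is [E]/[L] = [E]²/(ℏc); restore (ℏc)⁻¹.
1 GeV² → 1/(ℏc) × (1 GeV in J)² = 8.114e5 N.
Convert the energy scale: 7.83e3 eV² = 7.83e-15 GeV².
Result: 7.83e-15 × 8.114e5 = 6.353e-9 N.

6.353e-9 N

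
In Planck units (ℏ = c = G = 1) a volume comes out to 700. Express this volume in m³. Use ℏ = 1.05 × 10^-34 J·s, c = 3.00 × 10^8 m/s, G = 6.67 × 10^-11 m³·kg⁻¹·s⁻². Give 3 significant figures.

One Planck volume: V_P = (ℏG/c³)^(3/2) = 4.18 × 10^-105 m³.
700 × 4.18 × 10^-105 m³ = 2.92 × 10^-102 m³

2.92 × 10^-102 m³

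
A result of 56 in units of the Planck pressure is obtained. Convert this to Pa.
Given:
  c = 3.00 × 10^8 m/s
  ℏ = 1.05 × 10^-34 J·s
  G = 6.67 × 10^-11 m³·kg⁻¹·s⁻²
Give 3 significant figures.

2.62 × 10^115 Pa

One Planck pressure: p_P = c⁷/(ℏG²) = 4.68 × 10^113 Pa.
56 × 4.68 × 10^113 Pa = 2.62 × 10^115 Pa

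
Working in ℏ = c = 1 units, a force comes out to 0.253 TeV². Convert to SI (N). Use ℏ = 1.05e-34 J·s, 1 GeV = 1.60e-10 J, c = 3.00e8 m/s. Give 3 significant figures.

2.06e11 N

Force is [E]/[L] = [E]²/(ℏc); restore (ℏc)⁻¹.
1 GeV² → 1/(ℏc) × (1 GeV in J)² = 8.13e5 N.
Convert the energy scale: 0.253 TeV² = 2.53e5 GeV².
Result: 2.53e5 × 8.13e5 = 2.06e11 N.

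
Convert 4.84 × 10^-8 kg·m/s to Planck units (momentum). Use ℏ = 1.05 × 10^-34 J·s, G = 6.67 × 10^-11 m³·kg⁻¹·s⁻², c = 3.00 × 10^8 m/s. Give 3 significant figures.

Planck momentum: p_P = √(ℏc³/G) = 6.52 kg·m/s.
4.84 × 10^-8 / 6.52 = 7.42 × 10^-9

7.42 × 10^-9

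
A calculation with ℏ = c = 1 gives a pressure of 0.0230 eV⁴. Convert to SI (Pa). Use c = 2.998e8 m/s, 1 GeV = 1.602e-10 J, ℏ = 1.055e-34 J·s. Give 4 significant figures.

0.4788 Pa

Pressure is [E]/[L]³ = [E]⁴/(ℏc)³.
1 GeV⁴ → 1/(ℏc)³ × (1 GeV in J)⁴ = 2.082e37 Pa.
Convert the energy scale: 0.0230 eV⁴ = 2.30e-38 GeV⁴.
Result: 2.30e-38 × 2.082e37 = 0.4788 Pa.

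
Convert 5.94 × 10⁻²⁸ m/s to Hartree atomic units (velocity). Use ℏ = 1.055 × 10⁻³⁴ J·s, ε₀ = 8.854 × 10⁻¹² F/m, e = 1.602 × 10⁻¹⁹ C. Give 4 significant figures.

atomic unit of velocity: v_au = e²/(4πε₀ℏ) = 2.186 × 10⁶ m/s.
5.94 × 10⁻²⁸ / 2.186 × 10⁶ = 2.717 × 10⁻³⁴

2.717 × 10⁻³⁴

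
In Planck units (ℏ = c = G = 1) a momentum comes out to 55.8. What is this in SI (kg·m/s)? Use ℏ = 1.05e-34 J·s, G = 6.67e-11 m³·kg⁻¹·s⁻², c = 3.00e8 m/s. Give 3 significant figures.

364 kg·m/s

One Planck momentum: p_P = √(ℏc³/G) = 6.52 kg·m/s.
55.8 × 6.52 kg·m/s = 364 kg·m/s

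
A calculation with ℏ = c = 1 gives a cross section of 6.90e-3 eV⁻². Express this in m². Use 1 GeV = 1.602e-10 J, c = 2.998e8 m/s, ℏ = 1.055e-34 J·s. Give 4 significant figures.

Area is [L]² = [E]⁻²·(ℏc)²; restore (ℏc)².
1 GeV⁻² → (ℏc)² × (1 GeV in J)⁻² = 3.898e-32 m².
Convert the energy scale: 6.90e-3 eV⁻² = 6.90e15 GeV⁻².
Result: 6.90e15 × 3.898e-32 = 2.690e-16 m².

2.690e-16 m²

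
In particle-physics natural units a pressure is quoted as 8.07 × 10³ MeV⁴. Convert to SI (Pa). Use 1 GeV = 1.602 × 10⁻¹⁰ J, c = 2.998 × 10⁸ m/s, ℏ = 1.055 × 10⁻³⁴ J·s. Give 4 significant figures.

1.680 × 10²⁹ Pa

Pressure is [E]/[L]³ = [E]⁴/(ℏc)³.
1 GeV⁴ → 1/(ℏc)³ × (1 GeV in J)⁴ = 2.082 × 10³⁷ Pa.
Convert the energy scale: 8.07 × 10³ MeV⁴ = 8.07 × 10⁻⁹ GeV⁴.
Result: 8.07 × 10⁻⁹ × 2.082 × 10³⁷ = 1.680 × 10²⁹ Pa.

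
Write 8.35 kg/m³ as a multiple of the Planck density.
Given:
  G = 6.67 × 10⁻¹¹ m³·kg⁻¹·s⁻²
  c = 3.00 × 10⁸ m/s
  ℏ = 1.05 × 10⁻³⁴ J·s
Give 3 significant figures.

1.61 × 10⁻⁹⁶

Planck density: ρ_P = c⁵/(ℏG²) = 5.20 × 10⁹⁶ kg/m³.
8.35 / 5.20 × 10⁹⁶ = 1.61 × 10⁻⁹⁶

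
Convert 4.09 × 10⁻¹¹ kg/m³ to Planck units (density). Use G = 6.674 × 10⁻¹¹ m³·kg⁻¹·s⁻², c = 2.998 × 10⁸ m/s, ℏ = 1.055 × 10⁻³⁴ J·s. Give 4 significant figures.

7.936 × 10⁻¹⁰⁸

Planck density: ρ_P = c⁵/(ℏG²) = 5.154 × 10⁹⁶ kg/m³.
4.09 × 10⁻¹¹ / 5.154 × 10⁹⁶ = 7.936 × 10⁻¹⁰⁸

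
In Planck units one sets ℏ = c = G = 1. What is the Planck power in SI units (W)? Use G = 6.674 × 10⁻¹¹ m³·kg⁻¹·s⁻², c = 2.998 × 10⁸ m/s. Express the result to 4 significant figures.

3.629 × 10⁵² W

P_P = c⁵/G
  = 2.422 × 10⁴² / 6.674 × 10⁻¹¹
  = 3.629 × 10⁵² W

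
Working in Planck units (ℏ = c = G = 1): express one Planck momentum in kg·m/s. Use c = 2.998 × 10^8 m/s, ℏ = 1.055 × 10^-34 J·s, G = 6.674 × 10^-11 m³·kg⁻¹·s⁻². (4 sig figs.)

Dimensional analysis gives p_P = √(ℏc³/G).
  = √(42.60)
  = 6.527 kg·m/s

6.527 kg·m/s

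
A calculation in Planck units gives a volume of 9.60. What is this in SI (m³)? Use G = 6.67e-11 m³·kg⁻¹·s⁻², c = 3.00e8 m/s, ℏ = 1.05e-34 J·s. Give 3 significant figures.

One Planck volume: V_P = (ℏG/c³)^(3/2) = 4.18e-105 m³.
9.60 × 4.18e-105 m³ = 4.01e-104 m³

4.01e-104 m³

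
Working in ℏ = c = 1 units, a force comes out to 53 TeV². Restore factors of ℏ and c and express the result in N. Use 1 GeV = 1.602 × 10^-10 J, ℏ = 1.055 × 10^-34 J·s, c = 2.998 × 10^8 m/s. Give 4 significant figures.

4.300 × 10^13 N

Force is [E]/[L] = [E]²/(ℏc); restore (ℏc)⁻¹.
1 GeV² → 1/(ℏc) × (1 GeV in J)² = 8.114 × 10^5 N.
Convert the energy scale: 53 TeV² = 5.30 × 10^7 GeV².
Result: 5.30 × 10^7 × 8.114 × 10^5 = 4.300 × 10^13 N.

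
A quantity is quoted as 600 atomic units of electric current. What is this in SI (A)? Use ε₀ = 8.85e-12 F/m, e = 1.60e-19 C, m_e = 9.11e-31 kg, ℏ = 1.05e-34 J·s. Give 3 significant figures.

One atomic unit of electric current: I_au = e E_h/ℏ = m_e e⁵/((4πε₀)²ℏ³) = 6.67e-3 A.
600 × 6.67e-3 A = 4 A

4 A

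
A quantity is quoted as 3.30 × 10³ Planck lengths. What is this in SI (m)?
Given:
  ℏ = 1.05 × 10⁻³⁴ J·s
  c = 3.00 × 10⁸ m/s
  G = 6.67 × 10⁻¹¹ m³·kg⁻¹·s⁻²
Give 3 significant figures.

5.31 × 10⁻³² m

One Planck length: ℓ_P = √(ℏG/c³) = 1.61 × 10⁻³⁵ m.
3.30 × 10³ × 1.61 × 10⁻³⁵ m = 5.31 × 10⁻³² m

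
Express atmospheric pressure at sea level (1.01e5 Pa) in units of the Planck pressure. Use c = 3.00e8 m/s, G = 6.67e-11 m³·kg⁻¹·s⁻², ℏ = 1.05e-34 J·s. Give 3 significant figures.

Planck pressure: p_P = c⁷/(ℏG²) = 4.68e113 Pa.
1.01e5 / 4.68e113 = 2.16e-109

2.16e-109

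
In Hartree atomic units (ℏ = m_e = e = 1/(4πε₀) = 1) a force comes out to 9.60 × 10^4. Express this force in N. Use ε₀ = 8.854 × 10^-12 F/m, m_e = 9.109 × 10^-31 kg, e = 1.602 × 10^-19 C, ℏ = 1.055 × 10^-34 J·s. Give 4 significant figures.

7.891 × 10^-3 N

One atomic unit of force: F_au = E_h/a₀ = m_e²e⁶/((4πε₀)³ℏ⁴) = 8.220 × 10^-8 N.
9.60 × 10^4 × 8.220 × 10^-8 N = 7.891 × 10^-3 N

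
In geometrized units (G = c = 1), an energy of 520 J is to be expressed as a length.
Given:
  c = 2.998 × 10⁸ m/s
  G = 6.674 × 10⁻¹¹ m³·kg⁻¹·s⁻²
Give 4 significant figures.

Energy → length via G/c⁴.
520 J × (G/c⁴) = 4.296 × 10⁻⁴² m

4.296 × 10⁻⁴² m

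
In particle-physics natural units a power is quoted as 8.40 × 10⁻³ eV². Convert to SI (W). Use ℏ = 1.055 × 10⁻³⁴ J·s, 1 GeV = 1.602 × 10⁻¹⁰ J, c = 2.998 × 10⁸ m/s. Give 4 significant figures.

2.043 × 10⁻⁶ W

Power is [E]/[T] = [E]²/ℏ.
1 GeV² → 1/ℏ × (1 GeV in J)² = 2.433 × 10¹⁴ W.
Convert the energy scale: 8.40 × 10⁻³ eV² = 8.40 × 10⁻²¹ GeV².
Result: 8.40 × 10⁻²¹ × 2.433 × 10¹⁴ = 2.043 × 10⁻⁶ W.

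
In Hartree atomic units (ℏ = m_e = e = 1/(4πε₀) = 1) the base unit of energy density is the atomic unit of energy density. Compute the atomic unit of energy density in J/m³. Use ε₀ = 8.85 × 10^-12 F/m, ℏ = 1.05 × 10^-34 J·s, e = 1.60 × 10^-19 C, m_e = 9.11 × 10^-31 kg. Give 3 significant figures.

3.01 × 10^13 J/m³

u_au = E_h/a₀³ = m_e⁴e¹⁰/((4πε₀)⁵ℏ⁸)
E_h = 4.38 × 10^-18 J
a₀ = 5.26 × 10^-11 m
E_h/a₀³ = 3.01 × 10^13 J/m³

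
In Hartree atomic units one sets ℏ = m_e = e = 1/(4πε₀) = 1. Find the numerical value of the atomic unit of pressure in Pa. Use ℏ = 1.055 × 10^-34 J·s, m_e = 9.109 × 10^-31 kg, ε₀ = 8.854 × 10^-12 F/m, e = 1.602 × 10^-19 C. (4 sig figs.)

2.929 × 10^13 Pa

P_au = E_h/a₀³ = m_e⁴e¹⁰/((4πε₀)⁵ℏ⁸)
E_h = 4.354 × 10^-18 J
a₀ = 5.297 × 10^-11 m
E_h/a₀³ = 2.929 × 10^13 Pa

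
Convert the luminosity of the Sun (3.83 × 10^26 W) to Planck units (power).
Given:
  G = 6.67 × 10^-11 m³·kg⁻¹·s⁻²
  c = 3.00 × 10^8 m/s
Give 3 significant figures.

1.05 × 10^-26

Planck power: P_P = c⁵/G = 3.64 × 10^52 W.
3.83 × 10^26 / 3.64 × 10^52 = 1.05 × 10^-26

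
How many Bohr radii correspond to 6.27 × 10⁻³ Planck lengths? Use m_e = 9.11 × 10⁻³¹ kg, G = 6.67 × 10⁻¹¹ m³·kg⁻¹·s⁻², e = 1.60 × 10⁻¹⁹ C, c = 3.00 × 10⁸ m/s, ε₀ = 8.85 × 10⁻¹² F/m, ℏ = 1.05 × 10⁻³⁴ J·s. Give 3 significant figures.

1.92 × 10⁻²⁷

Planck length: ℓ_P = √(ℏG/c³) = 1.61 × 10⁻³⁵ m
Bohr radius: a₀ = 4πε₀ℏ²/(m_e e²) = 5.26 × 10⁻¹¹ m
6.27 × 10⁻³ × 1.61 × 10⁻³⁵ / 5.26 × 10⁻¹¹ = 1.92 × 10⁻²⁷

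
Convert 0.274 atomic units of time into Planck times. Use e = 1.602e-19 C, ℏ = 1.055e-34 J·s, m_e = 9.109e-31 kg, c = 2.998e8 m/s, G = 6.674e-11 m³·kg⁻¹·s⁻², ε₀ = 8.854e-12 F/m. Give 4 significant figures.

1.231e26

atomic unit of time: τ_au = (4πε₀)²ℏ³/(m_e e⁴) = 2.423e-17 s
Planck time: t_P = √(ℏG/c⁵) = 5.392e-44 s
0.274 × 2.423e-17 / 5.392e-44 = 1.231e26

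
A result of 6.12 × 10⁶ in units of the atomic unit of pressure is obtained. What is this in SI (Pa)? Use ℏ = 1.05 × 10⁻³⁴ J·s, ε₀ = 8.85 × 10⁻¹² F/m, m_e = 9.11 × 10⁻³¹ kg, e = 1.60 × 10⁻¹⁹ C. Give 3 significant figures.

1.84 × 10²⁰ Pa

One atomic unit of pressure: P_au = E_h/a₀³ = m_e⁴e¹⁰/((4πε₀)⁵ℏ⁸) = 3.01 × 10¹³ Pa.
6.12 × 10⁶ × 3.01 × 10¹³ Pa = 1.84 × 10²⁰ Pa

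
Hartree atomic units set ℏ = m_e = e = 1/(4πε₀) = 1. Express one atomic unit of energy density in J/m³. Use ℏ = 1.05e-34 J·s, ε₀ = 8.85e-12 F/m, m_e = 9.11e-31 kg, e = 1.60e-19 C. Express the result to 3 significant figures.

3.01e13 J/m³

From ℏ = m_e = e = 1/(4πε₀) = 1 the energy density scale is u_au = E_h/a₀³ = m_e⁴e¹⁰/((4πε₀)⁵ℏ⁸).
E_h = 4.38e-18 J
a₀ = 5.26e-11 m
E_h/a₀³ = 3.01e13 J/m³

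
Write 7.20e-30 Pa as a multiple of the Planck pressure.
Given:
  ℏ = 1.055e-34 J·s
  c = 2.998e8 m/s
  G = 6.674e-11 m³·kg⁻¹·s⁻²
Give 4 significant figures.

1.554e-143

Planck pressure: p_P = c⁷/(ℏG²) = 4.632e113 Pa.
7.20e-30 / 4.632e113 = 1.554e-143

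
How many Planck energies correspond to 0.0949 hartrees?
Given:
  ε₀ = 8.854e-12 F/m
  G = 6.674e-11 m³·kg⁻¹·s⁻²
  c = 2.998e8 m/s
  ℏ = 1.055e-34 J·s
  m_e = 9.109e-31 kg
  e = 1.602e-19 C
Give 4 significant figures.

2.112e-28

hartree: E_h = m_e e⁴/(4πε₀ℏ)² = 4.354e-18 J
Planck energy: E_P = √(ℏc⁵/G) = 1.957e9 J
0.0949 × 4.354e-18 / 1.957e9 = 2.112e-28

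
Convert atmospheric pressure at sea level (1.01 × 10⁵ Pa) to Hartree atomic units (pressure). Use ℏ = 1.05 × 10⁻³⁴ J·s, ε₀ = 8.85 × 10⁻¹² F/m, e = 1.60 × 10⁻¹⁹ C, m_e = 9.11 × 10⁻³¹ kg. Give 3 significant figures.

atomic unit of pressure: P_au = E_h/a₀³ = m_e⁴e¹⁰/((4πε₀)⁵ℏ⁸) = 3.01 × 10¹³ Pa.
1.01 × 10⁵ / 3.01 × 10¹³ = 3.35 × 10⁻⁹

3.35 × 10⁻⁹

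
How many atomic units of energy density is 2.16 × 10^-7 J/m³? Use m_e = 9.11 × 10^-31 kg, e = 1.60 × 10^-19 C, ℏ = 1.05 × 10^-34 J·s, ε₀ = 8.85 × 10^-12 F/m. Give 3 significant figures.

atomic unit of energy density: u_au = E_h/a₀³ = m_e⁴e¹⁰/((4πε₀)⁵ℏ⁸) = 3.01 × 10^13 J/m³.
2.16 × 10^-7 / 3.01 × 10^13 = 7.17 × 10^-21

7.17 × 10^-21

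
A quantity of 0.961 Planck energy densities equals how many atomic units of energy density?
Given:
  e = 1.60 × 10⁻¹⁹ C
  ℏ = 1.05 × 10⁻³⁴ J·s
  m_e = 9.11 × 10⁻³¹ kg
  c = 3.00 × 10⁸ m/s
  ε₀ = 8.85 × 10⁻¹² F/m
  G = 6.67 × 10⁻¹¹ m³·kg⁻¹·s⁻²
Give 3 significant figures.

1.49 × 10¹⁰⁰

Planck energy density: u_P = c⁷/(ℏG²) = 4.68 × 10¹¹³ J/m³
atomic unit of energy density: u_au = E_h/a₀³ = m_e⁴e¹⁰/((4πε₀)⁵ℏ⁸) = 3.01 × 10¹³ J/m³
0.961 × 4.68 × 10¹¹³ / 3.01 × 10¹³ = 1.49 × 10¹⁰⁰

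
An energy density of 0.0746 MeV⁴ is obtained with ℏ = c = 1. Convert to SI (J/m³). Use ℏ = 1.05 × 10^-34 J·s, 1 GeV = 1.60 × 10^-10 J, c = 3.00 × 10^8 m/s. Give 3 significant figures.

[E]/[L]³ = [E]⁴/(ℏc)³; restore (ℏc)⁻³.
1 GeV⁴ → 1/(ℏc)³ × (1 GeV in J)⁴ = 2.10 × 10^37 J/m³.
Convert the energy scale: 0.0746 MeV⁴ = 7.46 × 10^-14 GeV⁴.
Result: 7.46 × 10^-14 × 2.10 × 10^37 = 1.56 × 10^24 J/m³.

1.56 × 10^24 J/m³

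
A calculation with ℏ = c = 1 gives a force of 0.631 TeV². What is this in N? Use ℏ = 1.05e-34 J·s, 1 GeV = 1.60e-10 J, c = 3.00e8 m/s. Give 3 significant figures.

Force is [E]/[L] = [E]²/(ℏc); restore (ℏc)⁻¹.
1 GeV² → 1/(ℏc) × (1 GeV in J)² = 8.13e5 N.
Convert the energy scale: 0.631 TeV² = 6.31e5 GeV².
Result: 6.31e5 × 8.13e5 = 5.13e11 N.

5.13e11 N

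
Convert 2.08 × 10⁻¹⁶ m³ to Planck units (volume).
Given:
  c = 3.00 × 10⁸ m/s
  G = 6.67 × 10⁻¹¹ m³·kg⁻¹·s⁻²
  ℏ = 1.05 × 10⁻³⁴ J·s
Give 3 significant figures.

Planck volume: V_P = (ℏG/c³)^(3/2) = 4.18 × 10⁻¹⁰⁵ m³.
2.08 × 10⁻¹⁶ / 4.18 × 10⁻¹⁰⁵ = 4.98 × 10⁸⁸

4.98 × 10⁸⁸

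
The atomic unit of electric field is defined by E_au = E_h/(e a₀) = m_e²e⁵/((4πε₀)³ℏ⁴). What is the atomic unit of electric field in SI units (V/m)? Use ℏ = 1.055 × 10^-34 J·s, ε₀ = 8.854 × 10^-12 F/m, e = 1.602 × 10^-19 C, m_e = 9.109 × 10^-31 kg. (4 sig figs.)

5.131 × 10^11 V/m

E_au = E_h/(e a₀) = m_e²e⁵/((4πε₀)³ℏ⁴)
E_h = 4.354 × 10^-18 J
a₀ = 5.297 × 10^-11 m
E_h/(e·a₀) = 5.131 × 10^11 V/m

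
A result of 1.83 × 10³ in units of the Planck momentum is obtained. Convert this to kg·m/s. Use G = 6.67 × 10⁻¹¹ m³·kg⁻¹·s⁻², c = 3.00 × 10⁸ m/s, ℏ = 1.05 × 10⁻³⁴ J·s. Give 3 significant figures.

1.19 × 10⁴ kg·m/s

One Planck momentum: p_P = √(ℏc³/G) = 6.52 kg·m/s.
1.83 × 10³ × 6.52 kg·m/s = 1.19 × 10⁴ kg·m/s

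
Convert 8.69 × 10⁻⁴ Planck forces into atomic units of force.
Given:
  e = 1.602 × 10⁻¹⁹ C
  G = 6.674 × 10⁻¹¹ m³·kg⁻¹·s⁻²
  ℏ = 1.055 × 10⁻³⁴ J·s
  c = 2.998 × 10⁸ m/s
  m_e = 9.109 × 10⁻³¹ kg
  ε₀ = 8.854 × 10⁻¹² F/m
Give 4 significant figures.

1.280 × 10⁴⁸

Planck force: F_P = c⁴/G = 1.210 × 10⁴⁴ N
atomic unit of force: F_au = E_h/a₀ = m_e²e⁶/((4πε₀)³ℏ⁴) = 8.220 × 10⁻⁸ N
8.69 × 10⁻⁴ × 1.210 × 10⁴⁴ / 8.220 × 10⁻⁸ = 1.280 × 10⁴⁸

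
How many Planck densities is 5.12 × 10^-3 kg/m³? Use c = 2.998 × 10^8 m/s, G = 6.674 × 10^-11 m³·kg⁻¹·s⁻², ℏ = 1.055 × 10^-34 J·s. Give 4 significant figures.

9.934 × 10^-100

Planck density: ρ_P = c⁵/(ℏG²) = 5.154 × 10^96 kg/m³.
5.12 × 10^-3 / 5.154 × 10^96 = 9.934 × 10^-100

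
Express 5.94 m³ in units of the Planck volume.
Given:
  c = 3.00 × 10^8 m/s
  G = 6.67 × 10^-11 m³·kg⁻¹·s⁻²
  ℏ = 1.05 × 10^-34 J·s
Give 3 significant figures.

1.42 × 10^105

Planck volume: V_P = (ℏG/c³)^(3/2) = 4.18 × 10^-105 m³.
5.94 / 4.18 × 10^-105 = 1.42 × 10^105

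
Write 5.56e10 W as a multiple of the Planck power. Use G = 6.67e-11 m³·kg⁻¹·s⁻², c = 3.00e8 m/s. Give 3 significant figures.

1.53e-42

Planck power: P_P = c⁵/G = 3.64e52 W.
5.56e10 / 3.64e52 = 1.53e-42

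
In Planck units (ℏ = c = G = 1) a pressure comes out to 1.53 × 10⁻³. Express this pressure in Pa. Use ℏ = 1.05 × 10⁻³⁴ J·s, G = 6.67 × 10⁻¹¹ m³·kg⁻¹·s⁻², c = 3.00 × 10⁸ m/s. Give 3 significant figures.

One Planck pressure: p_P = c⁷/(ℏG²) = 4.68 × 10¹¹³ Pa.
1.53 × 10⁻³ × 4.68 × 10¹¹³ Pa = 7.16 × 10¹¹⁰ Pa

7.16 × 10¹¹⁰ Pa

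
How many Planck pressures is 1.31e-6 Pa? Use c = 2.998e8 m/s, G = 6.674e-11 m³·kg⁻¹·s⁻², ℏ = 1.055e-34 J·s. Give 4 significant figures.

2.828e-120

Planck pressure: p_P = c⁷/(ℏG²) = 4.632e113 Pa.
1.31e-6 / 4.632e113 = 2.828e-120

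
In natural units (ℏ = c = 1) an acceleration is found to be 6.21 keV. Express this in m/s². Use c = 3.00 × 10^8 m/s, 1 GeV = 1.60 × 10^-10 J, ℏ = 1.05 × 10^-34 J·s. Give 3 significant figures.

2.84 × 10^27 m/s²

Acceleration is [L]/[T]² = c·[E]/ℏ.
1 GeV → c/ℏ × (1 GeV in J) = 4.57 × 10^32 m/s².
Convert the energy scale: 6.21 keV = 6.21 × 10^-6 GeV.
Result: 6.21 × 10^-6 × 4.57 × 10^32 = 2.84 × 10^27 m/s².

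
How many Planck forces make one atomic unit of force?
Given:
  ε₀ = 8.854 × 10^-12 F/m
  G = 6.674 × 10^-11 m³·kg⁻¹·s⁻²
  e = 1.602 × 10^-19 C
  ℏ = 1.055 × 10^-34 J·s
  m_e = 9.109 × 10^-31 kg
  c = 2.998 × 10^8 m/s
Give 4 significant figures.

6.791 × 10^-52

atomic unit of force: F_au = E_h/a₀ = m_e²e⁶/((4πε₀)³ℏ⁴) = 8.220 × 10^-8 N
Planck force: F_P = c⁴/G = 1.210 × 10^44 N
ratio = 8.220 × 10^-8 / 1.210 × 10^44 = 6.791 × 10^-52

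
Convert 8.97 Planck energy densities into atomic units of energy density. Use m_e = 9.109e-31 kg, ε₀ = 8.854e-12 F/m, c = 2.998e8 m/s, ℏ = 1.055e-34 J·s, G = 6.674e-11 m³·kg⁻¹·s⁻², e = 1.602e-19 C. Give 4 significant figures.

1.419e101

Planck energy density: u_P = c⁷/(ℏG²) = 4.632e113 J/m³
atomic unit of energy density: u_au = E_h/a₀³ = m_e⁴e¹⁰/((4πε₀)⁵ℏ⁸) = 2.929e13 J/m³
8.97 × 4.632e113 / 2.929e13 = 1.419e101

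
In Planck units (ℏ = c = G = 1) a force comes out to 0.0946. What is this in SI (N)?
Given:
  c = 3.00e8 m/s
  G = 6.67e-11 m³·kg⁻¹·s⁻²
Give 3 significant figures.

1.15e43 N

One Planck force: F_P = c⁴/G = 1.21e44 N.
0.0946 × 1.21e44 N = 1.15e43 N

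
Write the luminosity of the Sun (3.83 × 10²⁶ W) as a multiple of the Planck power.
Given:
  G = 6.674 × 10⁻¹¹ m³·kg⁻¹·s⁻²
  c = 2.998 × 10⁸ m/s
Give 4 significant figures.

Planck power: P_P = c⁵/G = 3.629 × 10⁵² W.
3.83 × 10²⁶ / 3.629 × 10⁵² = 1.055 × 10⁻²⁶

1.055 × 10⁻²⁶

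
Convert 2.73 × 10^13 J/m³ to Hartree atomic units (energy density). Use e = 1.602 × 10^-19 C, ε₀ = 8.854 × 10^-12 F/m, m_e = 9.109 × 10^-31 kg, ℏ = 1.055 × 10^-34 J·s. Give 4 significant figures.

atomic unit of energy density: u_au = E_h/a₀³ = m_e⁴e¹⁰/((4πε₀)⁵ℏ⁸) = 2.929 × 10^13 J/m³.
2.73 × 10^13 / 2.929 × 10^13 = 0.9320

0.9320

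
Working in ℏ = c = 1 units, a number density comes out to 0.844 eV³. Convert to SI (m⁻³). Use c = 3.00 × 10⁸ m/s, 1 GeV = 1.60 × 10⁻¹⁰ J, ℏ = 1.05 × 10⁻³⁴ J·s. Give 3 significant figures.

1.11 × 10²⁰ m⁻³

Number density is [L]⁻³ = [E]³/(ℏc)³.
1 GeV³ → 1/(ℏc)³ × (1 GeV in J)³ = 1.31 × 10⁴⁷ m⁻³.
Convert the energy scale: 0.844 eV³ = 8.44 × 10⁻²⁸ GeV³.
Result: 8.44 × 10⁻²⁸ × 1.31 × 10⁴⁷ = 1.11 × 10²⁰ m⁻³.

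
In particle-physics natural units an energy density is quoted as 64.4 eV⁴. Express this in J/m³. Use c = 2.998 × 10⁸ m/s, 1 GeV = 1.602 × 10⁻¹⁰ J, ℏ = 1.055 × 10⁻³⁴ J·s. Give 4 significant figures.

1.341 × 10³ J/m³

[E]/[L]³ = [E]⁴/(ℏc)³; restore (ℏc)⁻³.
1 GeV⁴ → 1/(ℏc)³ × (1 GeV in J)⁴ = 2.082 × 10³⁷ J/m³.
Convert the energy scale: 64.4 eV⁴ = 6.44 × 10⁻³⁵ GeV⁴.
Result: 6.44 × 10⁻³⁵ × 2.082 × 10³⁷ = 1.341 × 10³ J/m³.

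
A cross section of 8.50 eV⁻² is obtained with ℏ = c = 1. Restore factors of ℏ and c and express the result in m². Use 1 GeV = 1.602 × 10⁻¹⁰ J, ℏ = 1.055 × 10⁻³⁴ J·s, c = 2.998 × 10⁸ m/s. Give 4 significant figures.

Area is [L]² = [E]⁻²·(ℏc)²; restore (ℏc)².
1 GeV⁻² → (ℏc)² × (1 GeV in J)⁻² = 3.898 × 10⁻³² m².
Convert the energy scale: 8.50 eV⁻² = 8.50 × 10¹⁸ GeV⁻².
Result: 8.50 × 10¹⁸ × 3.898 × 10⁻³² = 3.313 × 10⁻¹³ m².

3.313 × 10⁻¹³ m²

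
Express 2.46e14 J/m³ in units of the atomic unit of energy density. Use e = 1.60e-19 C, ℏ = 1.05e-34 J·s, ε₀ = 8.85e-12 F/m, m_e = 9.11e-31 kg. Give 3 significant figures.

atomic unit of energy density: u_au = E_h/a₀³ = m_e⁴e¹⁰/((4πε₀)⁵ℏ⁸) = 3.01e13 J/m³.
2.46e14 / 3.01e13 = 8.16

8.16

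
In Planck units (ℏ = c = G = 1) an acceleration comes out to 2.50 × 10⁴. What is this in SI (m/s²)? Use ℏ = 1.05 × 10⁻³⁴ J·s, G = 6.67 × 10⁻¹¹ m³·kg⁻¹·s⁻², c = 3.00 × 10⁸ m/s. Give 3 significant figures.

One Planck acceleration: a_P = √(c⁷/(ℏG)) = 5.59 × 10⁵¹ m/s².
2.50 × 10⁴ × 5.59 × 10⁵¹ m/s² = 1.40 × 10⁵⁶ m/s²

1.40 × 10⁵⁶ m/s²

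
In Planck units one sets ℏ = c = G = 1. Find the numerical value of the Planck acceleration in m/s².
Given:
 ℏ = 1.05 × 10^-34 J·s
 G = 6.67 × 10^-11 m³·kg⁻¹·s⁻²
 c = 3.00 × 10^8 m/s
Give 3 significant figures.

5.59 × 10^51 m/s²

a_P = √(c⁷/(ℏG))
  = √(3.12 × 10^103)
  = 5.59 × 10^51 m/s²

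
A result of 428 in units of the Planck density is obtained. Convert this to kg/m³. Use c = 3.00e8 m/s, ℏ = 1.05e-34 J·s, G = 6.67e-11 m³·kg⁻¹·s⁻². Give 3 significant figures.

One Planck density: ρ_P = c⁵/(ℏG²) = 5.20e96 kg/m³.
428 × 5.20e96 kg/m³ = 2.23e99 kg/m³

2.23e99 kg/m³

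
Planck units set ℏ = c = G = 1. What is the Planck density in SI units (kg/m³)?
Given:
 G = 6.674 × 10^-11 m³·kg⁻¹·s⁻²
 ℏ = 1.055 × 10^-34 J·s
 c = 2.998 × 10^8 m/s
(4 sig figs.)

5.154 × 10^96 kg/m³

From ℏ = c = G = 1 the density scale is ρ_P = c⁵/(ℏG²).
  = 2.422 × 10^42 / 4.699 × 10^-55
  = 5.154 × 10^96 kg/m³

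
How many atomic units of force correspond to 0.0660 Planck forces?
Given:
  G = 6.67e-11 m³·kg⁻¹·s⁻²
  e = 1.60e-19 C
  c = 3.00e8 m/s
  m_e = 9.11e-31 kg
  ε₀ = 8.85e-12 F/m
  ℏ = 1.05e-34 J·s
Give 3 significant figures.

Planck force: F_P = c⁴/G = 1.21e44 N
atomic unit of force: F_au = E_h/a₀ = m_e²e⁶/((4πε₀)³ℏ⁴) = 8.33e-8 N
0.0660 × 1.21e44 / 8.33e-8 = 9.62e49

9.62e49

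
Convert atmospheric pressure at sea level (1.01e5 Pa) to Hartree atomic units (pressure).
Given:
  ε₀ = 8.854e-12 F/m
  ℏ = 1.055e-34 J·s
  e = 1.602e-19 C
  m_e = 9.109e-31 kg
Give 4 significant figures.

atomic unit of pressure: P_au = E_h/a₀³ = m_e⁴e¹⁰/((4πε₀)⁵ℏ⁸) = 2.929e13 Pa.
1.01e5 / 2.929e13 = 3.448e-9

3.448e-9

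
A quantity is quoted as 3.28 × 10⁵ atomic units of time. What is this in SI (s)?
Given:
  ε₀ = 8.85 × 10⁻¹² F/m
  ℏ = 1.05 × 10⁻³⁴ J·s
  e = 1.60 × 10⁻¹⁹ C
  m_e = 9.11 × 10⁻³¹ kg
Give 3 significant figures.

One atomic unit of time: τ_au = (4πε₀)²ℏ³/(m_e e⁴) = 2.40 × 10⁻¹⁷ s.
3.28 × 10⁵ × 2.40 × 10⁻¹⁷ s = 7.87 × 10⁻¹² s

7.87 × 10⁻¹² s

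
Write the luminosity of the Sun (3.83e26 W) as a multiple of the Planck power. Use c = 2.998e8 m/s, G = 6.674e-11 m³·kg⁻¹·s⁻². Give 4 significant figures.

Planck power: P_P = c⁵/G = 3.629e52 W.
3.83e26 / 3.629e52 = 1.055e-26

1.055e-26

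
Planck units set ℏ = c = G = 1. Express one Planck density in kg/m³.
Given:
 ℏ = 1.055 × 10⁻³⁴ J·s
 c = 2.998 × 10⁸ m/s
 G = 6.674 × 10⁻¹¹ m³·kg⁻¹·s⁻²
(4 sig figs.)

Dimensional analysis gives ρ_P = c⁵/(ℏG²).
  = 2.422 × 10⁴² / 4.699 × 10⁻⁵⁵
  = 5.154 × 10⁹⁶ kg/m³

5.154 × 10⁹⁶ kg/m³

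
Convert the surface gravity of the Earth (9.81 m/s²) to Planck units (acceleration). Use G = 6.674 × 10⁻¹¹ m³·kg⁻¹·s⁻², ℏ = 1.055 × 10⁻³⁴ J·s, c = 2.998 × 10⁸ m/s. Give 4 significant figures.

Planck acceleration: a_P = √(c⁷/(ℏG)) = 5.560 × 10⁵¹ m/s².
9.81 / 5.560 × 10⁵¹ = 1.764 × 10⁻⁵¹

1.764 × 10⁻⁵¹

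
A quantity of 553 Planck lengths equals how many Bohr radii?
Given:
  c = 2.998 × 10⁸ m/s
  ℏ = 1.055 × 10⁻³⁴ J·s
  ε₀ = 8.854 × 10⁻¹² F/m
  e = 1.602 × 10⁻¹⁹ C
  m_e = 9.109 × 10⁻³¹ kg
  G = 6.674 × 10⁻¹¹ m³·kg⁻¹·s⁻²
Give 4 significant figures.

Planck length: ℓ_P = √(ℏG/c³) = 1.616 × 10⁻³⁵ m
Bohr radius: a₀ = 4πε₀ℏ²/(m_e e²) = 5.297 × 10⁻¹¹ m
553 × 1.616 × 10⁻³⁵ / 5.297 × 10⁻¹¹ = 1.687 × 10⁻²²

1.687 × 10⁻²²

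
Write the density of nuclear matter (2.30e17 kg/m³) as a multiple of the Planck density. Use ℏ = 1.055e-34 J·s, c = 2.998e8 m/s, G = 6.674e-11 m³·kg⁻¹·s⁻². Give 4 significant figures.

4.463e-80

Planck density: ρ_P = c⁵/(ℏG²) = 5.154e96 kg/m³.
2.30e17 / 5.154e96 = 4.463e-80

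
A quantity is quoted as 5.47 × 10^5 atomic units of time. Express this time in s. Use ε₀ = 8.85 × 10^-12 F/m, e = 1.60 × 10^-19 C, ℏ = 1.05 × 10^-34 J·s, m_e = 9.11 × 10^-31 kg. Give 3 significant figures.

One atomic unit of time: τ_au = (4πε₀)²ℏ³/(m_e e⁴) = 2.40 × 10^-17 s.
5.47 × 10^5 × 2.40 × 10^-17 s = 1.31 × 10^-11 s

1.31 × 10^-11 s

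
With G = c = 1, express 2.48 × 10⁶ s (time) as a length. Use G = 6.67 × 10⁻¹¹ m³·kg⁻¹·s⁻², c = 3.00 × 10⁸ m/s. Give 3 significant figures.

7.44 × 10¹⁴ m

Time → length via c.
2.48 × 10⁶ s × (c) = 7.44 × 10¹⁴ m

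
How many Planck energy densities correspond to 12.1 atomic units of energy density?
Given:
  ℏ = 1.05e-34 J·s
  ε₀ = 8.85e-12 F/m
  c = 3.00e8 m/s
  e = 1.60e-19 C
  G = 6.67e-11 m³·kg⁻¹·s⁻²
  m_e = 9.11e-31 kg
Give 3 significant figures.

atomic unit of energy density: u_au = E_h/a₀³ = m_e⁴e¹⁰/((4πε₀)⁵ℏ⁸) = 3.01e13 J/m³
Planck energy density: u_P = c⁷/(ℏG²) = 4.68e113 J/m³
12.1 × 3.01e13 / 4.68e113 = 7.79e-100

7.79e-100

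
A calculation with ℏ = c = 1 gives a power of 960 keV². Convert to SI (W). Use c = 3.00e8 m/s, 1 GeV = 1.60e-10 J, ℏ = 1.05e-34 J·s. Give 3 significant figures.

Power is [E]/[T] = [E]²/ℏ.
1 GeV² → 1/ℏ × (1 GeV in J)² = 2.44e14 W.
Convert the energy scale: 960 keV² = 9.60e-10 GeV².
Result: 9.60e-10 × 2.44e14 = 2.34e5 W.

2.34e5 W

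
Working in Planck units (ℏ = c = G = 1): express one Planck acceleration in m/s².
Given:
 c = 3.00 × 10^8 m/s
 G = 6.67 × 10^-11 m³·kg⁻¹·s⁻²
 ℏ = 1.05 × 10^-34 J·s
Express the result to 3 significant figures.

5.59 × 10^51 m/s²

Dimensional analysis gives a_P = √(c⁷/(ℏG)).
  = √(3.12 × 10^103)
  = 5.59 × 10^51 m/s²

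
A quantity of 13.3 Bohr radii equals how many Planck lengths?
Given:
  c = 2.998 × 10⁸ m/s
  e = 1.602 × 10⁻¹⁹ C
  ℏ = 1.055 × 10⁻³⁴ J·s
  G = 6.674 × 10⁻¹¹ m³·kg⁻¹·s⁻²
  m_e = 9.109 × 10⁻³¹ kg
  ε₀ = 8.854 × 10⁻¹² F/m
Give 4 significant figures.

Bohr radius: a₀ = 4πε₀ℏ²/(m_e e²) = 5.297 × 10⁻¹¹ m
Planck length: ℓ_P = √(ℏG/c³) = 1.616 × 10⁻³⁵ m
13.3 × 5.297 × 10⁻¹¹ / 1.616 × 10⁻³⁵ = 4.359 × 10²⁵

4.359 × 10²⁵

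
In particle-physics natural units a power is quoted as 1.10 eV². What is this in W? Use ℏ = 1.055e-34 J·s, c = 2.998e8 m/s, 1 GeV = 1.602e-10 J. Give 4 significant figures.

Power is [E]/[T] = [E]²/ℏ.
1 GeV² → 1/ℏ × (1 GeV in J)² = 2.433e14 W.
Convert the energy scale: 1.10 eV² = 1.10e-18 GeV².
Result: 1.10e-18 × 2.433e14 = 2.676e-4 W.

2.676e-4 W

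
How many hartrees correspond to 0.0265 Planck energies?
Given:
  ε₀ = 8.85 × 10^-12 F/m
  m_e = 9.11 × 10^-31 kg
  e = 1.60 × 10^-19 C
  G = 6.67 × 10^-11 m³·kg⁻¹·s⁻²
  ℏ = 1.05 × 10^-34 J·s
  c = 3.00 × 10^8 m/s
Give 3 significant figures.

1.18 × 10^25

Planck energy: E_P = √(ℏc⁵/G) = 1.96 × 10^9 J
hartree: E_h = m_e e⁴/(4πε₀ℏ)² = 4.38 × 10^-18 J
0.0265 × 1.96 × 10^9 / 4.38 × 10^-18 = 1.18 × 10^25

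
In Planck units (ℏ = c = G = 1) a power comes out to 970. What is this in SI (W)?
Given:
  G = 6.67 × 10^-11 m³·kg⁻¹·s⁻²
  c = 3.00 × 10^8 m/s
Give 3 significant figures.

3.53 × 10^55 W

One Planck power: P_P = c⁵/G = 3.64 × 10^52 W.
970 × 3.64 × 10^52 W = 3.53 × 10^55 W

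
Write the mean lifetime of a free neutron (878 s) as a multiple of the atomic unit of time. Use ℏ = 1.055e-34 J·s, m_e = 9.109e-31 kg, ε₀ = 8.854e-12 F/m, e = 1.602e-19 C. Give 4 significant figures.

atomic unit of time: τ_au = (4πε₀)²ℏ³/(m_e e⁴) = 2.423e-17 s.
878 / 2.423e-17 = 3.624e19

3.624e19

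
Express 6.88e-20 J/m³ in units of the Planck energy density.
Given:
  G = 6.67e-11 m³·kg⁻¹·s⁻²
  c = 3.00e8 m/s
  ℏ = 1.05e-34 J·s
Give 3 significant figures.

1.47e-133

Planck energy density: u_P = c⁷/(ℏG²) = 4.68e113 J/m³.
6.88e-20 / 4.68e113 = 1.47e-133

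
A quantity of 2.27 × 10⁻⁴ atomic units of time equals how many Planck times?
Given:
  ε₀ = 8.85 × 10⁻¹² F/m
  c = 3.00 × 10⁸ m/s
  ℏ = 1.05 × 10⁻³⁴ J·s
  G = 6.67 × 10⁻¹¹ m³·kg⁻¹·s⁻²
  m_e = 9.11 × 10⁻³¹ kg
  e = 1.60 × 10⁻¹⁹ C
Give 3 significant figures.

1.01 × 10²³

atomic unit of time: τ_au = (4πε₀)²ℏ³/(m_e e⁴) = 2.40 × 10⁻¹⁷ s
Planck time: t_P = √(ℏG/c⁵) = 5.37 × 10⁻⁴⁴ s
2.27 × 10⁻⁴ × 2.40 × 10⁻¹⁷ / 5.37 × 10⁻⁴⁴ = 1.01 × 10²³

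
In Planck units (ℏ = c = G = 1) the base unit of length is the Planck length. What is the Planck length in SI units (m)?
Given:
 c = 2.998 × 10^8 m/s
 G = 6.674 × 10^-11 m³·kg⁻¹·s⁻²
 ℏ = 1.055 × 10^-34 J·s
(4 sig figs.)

ℓ_P = √(ℏG/c³)
  = √(2.613 × 10^-70)
  = 1.616 × 10^-35 m

1.616 × 10^-35 m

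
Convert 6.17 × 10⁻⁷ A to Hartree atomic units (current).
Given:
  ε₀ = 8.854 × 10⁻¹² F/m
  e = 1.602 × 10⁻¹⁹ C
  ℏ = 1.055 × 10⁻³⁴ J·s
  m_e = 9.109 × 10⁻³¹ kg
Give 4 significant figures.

atomic unit of electric current: I_au = e E_h/ℏ = m_e e⁵/((4πε₀)²ℏ³) = 6.612 × 10⁻³ A.
6.17 × 10⁻⁷ / 6.612 × 10⁻³ = 9.332 × 10⁻⁵

9.332 × 10⁻⁵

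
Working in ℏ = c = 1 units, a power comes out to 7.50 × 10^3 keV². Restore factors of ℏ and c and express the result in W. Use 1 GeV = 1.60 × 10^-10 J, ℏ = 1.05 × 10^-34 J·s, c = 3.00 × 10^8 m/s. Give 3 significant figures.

1.83 × 10^6 W

Power is [E]/[T] = [E]²/ℏ.
1 GeV² → 1/ℏ × (1 GeV in J)² = 2.44 × 10^14 W.
Convert the energy scale: 7.50 × 10^3 keV² = 7.50 × 10^-9 GeV².
Result: 7.50 × 10^-9 × 2.44 × 10^14 = 1.83 × 10^6 W.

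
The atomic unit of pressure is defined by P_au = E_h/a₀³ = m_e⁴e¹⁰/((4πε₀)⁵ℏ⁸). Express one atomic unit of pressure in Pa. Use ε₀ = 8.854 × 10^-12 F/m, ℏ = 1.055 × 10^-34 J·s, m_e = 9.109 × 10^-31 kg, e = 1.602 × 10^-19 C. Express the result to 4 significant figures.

P_au = E_h/a₀³ = m_e⁴e¹⁰/((4πε₀)⁵ℏ⁸)
E_h = 4.354 × 10^-18 J
a₀ = 5.297 × 10^-11 m
E_h/a₀³ = 2.929 × 10^13 Pa

2.929 × 10^13 Pa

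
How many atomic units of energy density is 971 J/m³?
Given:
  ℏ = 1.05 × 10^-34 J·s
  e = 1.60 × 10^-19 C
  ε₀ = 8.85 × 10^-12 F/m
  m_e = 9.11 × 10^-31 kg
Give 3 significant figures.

3.22 × 10^-11

atomic unit of energy density: u_au = E_h/a₀³ = m_e⁴e¹⁰/((4πε₀)⁵ℏ⁸) = 3.01 × 10^13 J/m³.
971 / 3.01 × 10^13 = 3.22 × 10^-11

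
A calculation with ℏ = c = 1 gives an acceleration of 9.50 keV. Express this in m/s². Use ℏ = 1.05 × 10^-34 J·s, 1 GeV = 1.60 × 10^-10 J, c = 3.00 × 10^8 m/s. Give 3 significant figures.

Acceleration is [L]/[T]² = c·[E]/ℏ.
1 GeV → c/ℏ × (1 GeV in J) = 4.57 × 10^32 m/s².
Convert the energy scale: 9.50 keV = 9.50 × 10^-6 GeV.
Result: 9.50 × 10^-6 × 4.57 × 10^32 = 4.34 × 10^27 m/s².

4.34 × 10^27 m/s²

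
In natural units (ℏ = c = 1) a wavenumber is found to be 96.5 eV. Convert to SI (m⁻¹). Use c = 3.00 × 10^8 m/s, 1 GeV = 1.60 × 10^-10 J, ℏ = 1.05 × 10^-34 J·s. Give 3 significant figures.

4.90 × 10^8 m⁻¹

Inverse length is [E]/(ℏc).
1 GeV → 1/(ℏc) × (1 GeV in J) = 5.08 × 10^15 m⁻¹.
Convert the energy scale: 96.5 eV = 9.65 × 10^-8 GeV.
Result: 9.65 × 10^-8 × 5.08 × 10^15 = 4.90 × 10^8 m⁻¹.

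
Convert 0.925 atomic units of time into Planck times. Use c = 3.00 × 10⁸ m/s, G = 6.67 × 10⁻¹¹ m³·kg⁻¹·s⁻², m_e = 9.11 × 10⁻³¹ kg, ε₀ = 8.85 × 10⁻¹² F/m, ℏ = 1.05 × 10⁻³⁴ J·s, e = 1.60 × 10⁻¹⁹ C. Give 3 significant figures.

4.13 × 10²⁶

atomic unit of time: τ_au = (4πε₀)²ℏ³/(m_e e⁴) = 2.40 × 10⁻¹⁷ s
Planck time: t_P = √(ℏG/c⁵) = 5.37 × 10⁻⁴⁴ s
0.925 × 2.40 × 10⁻¹⁷ / 5.37 × 10⁻⁴⁴ = 4.13 × 10²⁶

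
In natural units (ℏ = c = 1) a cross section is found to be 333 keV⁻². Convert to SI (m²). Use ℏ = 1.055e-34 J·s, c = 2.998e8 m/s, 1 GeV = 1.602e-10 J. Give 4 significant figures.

Area is [L]² = [E]⁻²·(ℏc)²; restore (ℏc)².
1 GeV⁻² → (ℏc)² × (1 GeV in J)⁻² = 3.898e-32 m².
Convert the energy scale: 333 keV⁻² = 3.33e14 GeV⁻².
Result: 3.33e14 × 3.898e-32 = 1.298e-17 m².

1.298e-17 m²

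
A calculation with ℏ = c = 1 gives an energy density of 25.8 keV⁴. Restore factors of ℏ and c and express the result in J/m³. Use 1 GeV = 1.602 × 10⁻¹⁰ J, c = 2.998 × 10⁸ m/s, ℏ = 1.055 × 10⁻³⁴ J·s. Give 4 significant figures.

5.371 × 10¹⁴ J/m³

[E]/[L]³ = [E]⁴/(ℏc)³; restore (ℏc)⁻³.
1 GeV⁴ → 1/(ℏc)³ × (1 GeV in J)⁴ = 2.082 × 10³⁷ J/m³.
Convert the energy scale: 25.8 keV⁴ = 2.58 × 10⁻²³ GeV⁴.
Result: 2.58 × 10⁻²³ × 2.082 × 10³⁷ = 5.371 × 10¹⁴ J/m³.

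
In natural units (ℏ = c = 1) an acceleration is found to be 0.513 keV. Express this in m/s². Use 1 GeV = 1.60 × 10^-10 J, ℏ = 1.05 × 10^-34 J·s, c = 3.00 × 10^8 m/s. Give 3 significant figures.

2.35 × 10^26 m/s²

Acceleration is [L]/[T]² = c·[E]/ℏ.
1 GeV → c/ℏ × (1 GeV in J) = 4.57 × 10^32 m/s².
Convert the energy scale: 0.513 keV = 5.13 × 10^-7 GeV.
Result: 5.13 × 10^-7 × 4.57 × 10^32 = 2.35 × 10^26 m/s².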